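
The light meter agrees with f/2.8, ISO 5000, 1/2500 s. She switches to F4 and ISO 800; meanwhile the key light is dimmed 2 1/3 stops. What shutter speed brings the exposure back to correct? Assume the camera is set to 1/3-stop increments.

Scene light: 2 1/3 stops darker.
Aperture: f/2.8 → f/3.2 → f/3.5 → f/4 — 1 stop stopped down (darker).
ISO: 5000 → 4000 → 3200 → 2500 → 2000 → 1600 → 1250 → 1000 → 800 — 2 2/3 stops dropped (darker).
Net so far: 6 stops darker. Shutter speed: 1/2500 → 1/2000 → 1/1600 → 1/1250 → 1/1000 → 1/800 → 1/640 → 1/500 → 1/400 → 1/320 → 1/250 → 1/200 → 1/160 → 1/125 → 1/100 → 1/80 → 1/60 → 1/50 → 1/40.

1/40s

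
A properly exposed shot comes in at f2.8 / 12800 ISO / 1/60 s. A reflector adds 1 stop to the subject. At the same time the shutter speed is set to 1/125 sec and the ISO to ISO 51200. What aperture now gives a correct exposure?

f/5.6

Scene light: 1 stop brighter.
Shutter speed: 1/60 → 1/125 — 1 stop faster (darker).
ISO: 12800 → 25600 → 51200 — 2 stops higher (brighter).
Net so far: 2 stops brighter. Aperture: f/2.8 → f/4 → f/5.6.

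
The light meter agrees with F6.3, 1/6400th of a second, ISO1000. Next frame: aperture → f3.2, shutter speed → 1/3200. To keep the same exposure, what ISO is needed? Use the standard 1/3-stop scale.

Aperture: f/6.3 → f/5.6 → f/5 → f/4.5 → f/4 → f/3.5 → f/3.2 — 2 stops larger aperture (brighter).
Shutter speed: 1/6400 → 1/5000 → 1/4000 → 1/3200 — 1 stop slower (brighter).
Net change so far: 3 stops brighter. Offset with the ISO: 1000 → 800 → 640 → 500 → 400 → 320 → 250 → 200 → 160 → 125.

ISO 125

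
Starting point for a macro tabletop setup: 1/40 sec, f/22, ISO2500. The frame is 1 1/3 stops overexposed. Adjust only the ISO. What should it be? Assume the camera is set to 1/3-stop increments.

ISO 1000

Overexposed by 1 1/3 stops → need 1 1/3 stops darker.
ISO: 2500 → 2000 → 1600 → 1250 → 1000.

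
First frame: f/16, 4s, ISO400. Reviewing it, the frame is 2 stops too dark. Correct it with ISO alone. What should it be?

ISO 1600

Underexposed by 2 stops → need 2 stops brighter.
ISO: 400 → 800 → 1600.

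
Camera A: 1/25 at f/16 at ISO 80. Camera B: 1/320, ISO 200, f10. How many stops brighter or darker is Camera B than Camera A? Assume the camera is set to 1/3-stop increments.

1 stop darker

Aperture: f/16 → f/14 → f/13 → f/11 → f/10 — 1 1/3 stops wider (brighter).
Shutter speed: 1/25 → 1/30 → 1/40 → 1/50 → 1/60 → 1/80 → 1/100 → 1/125 → 1/160 → 1/200 → 1/250 → 1/320 — 3 2/3 stops faster (darker).
ISO: 80 → 100 → 125 → 160 → 200 — 1 1/3 stops higher (brighter).
Net: +1 1/3 −3 2/3 +1 1/3 = −1 stop.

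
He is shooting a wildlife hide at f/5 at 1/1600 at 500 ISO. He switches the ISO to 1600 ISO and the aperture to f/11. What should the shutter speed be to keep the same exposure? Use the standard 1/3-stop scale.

ISO: 500 → 640 → 800 → 1000 → 1250 → 1600 — 1 2/3 stops higher (brighter).
Aperture: f/5 → f/5.6 → f/6.3 → f/7.1 → f/8 → f/9 → f/10 → f/11 — 2 1/3 stops smaller aperture (darker).
Net change so far: 2/3 stop darker. Offset with the shutter speed: 1/1600 → 1/1250 → 1/1000.

1/1000s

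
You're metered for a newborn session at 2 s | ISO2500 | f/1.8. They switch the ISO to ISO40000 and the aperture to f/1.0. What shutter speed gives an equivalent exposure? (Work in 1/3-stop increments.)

ISO: 2500 → 3200 → 4000 → 5000 → 6400 → 8000 → 10000 → 12800 → 16000 → 20000 → 25600 → 32000 → 40000 — 4 stops raised (brighter).
Aperture: f/1.8 → f/1.6 → f/1.4 → f/1.2 → f/1.1 → f/1.0 — 1 2/3 stops wider (brighter).
Net change so far: 5 2/3 stops brighter. Offset with the shutter speed: 2 → 1.6 → 1.3 → 1 → 0.8 → 0.6 → 0.5 → 0.4 → 0.3 → 1/4 → 1/5 → 1/6 → 1/8 → 1/10 → 1/13 → 1/15 → 1/20 → 1/25.

1/25s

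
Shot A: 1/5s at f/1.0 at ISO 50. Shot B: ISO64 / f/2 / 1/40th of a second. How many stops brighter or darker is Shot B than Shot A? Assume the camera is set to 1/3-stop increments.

4 2/3 stops darker

Aperture: f/1.0 → f/1.1 → f/1.2 → f/1.4 → f/1.6 → f/1.8 → f/2 — 2 stops smaller aperture (darker).
Shutter speed: 1/5 → 1/6 → 1/8 → 1/10 → 1/13 → 1/15 → 1/20 → 1/25 → 1/30 → 1/40 — 3 stops shorter (darker).
ISO: 50 → 64 — 1/3 stop raised (brighter).
Net: −2 −3 +1/3 = −4 2/3 stops.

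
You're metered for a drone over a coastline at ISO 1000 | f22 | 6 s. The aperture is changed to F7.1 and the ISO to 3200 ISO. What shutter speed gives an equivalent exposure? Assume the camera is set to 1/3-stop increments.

Aperture: f/22 → f/20 → f/18 → f/16 → f/14 → f/13 → f/11 → f/10 → f/9 → f/8 → f/7.1 — 3 1/3 stops opened up (brighter).
ISO: 1000 → 1250 → 1600 → 2000 → 2500 → 3200 — 1 2/3 stops raised (brighter).
Net change so far: 5 stops brighter. Offset with the shutter speed: 6 → 5 → 4 → 3.2 → 2.5 → 2 → 1.6 → 1.3 → 1 → 0.8 → 0.6 → 0.5 → 0.4 → 0.3 → 1/4 → 1/5.

1/5s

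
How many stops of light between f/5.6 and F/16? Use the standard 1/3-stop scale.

f/5.6 → f/6.3 → f/7.1 → f/8 → f/9 → f/10 → f/11 → f/13 → f/14 → f/16 — count the steps: 9 third-stops = 3 stops.

3 stops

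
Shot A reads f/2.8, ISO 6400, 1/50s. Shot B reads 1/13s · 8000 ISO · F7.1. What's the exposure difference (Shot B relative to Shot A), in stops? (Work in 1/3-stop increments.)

Aperture: f/2.8 → f/3.2 → f/3.5 → f/4 → f/4.5 → f/5 → f/5.6 → f/6.3 → f/7.1 — 2 2/3 stops narrower (darker).
Shutter speed: 1/50 → 1/40 → 1/30 → 1/25 → 1/20 → 1/15 → 1/13 — 2 stops slower (brighter).
ISO: 6400 → 8000 — 1/3 stop raised (brighter).
Net: −2 2/3 +2 +1/3 = −1/3 stops.

1/3 stop darker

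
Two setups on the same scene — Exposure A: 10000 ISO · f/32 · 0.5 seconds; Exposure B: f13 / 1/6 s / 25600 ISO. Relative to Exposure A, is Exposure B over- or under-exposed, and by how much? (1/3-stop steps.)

2 1/3 stops brighter

Aperture: f/32 → f/29 → f/25 → f/22 → f/20 → f/18 → f/16 → f/14 → f/13 — 2 2/3 stops wider (brighter).
Shutter speed: 0.5 → 0.4 → 0.3 → 1/4 → 1/5 → 1/6 — 1 2/3 stops shorter (darker).
ISO: 10000 → 12800 → 16000 → 20000 → 25600 — 1 1/3 stops raised (brighter).
Net: +2 2/3 −1 2/3 +1 1/3 = +2 1/3 stops.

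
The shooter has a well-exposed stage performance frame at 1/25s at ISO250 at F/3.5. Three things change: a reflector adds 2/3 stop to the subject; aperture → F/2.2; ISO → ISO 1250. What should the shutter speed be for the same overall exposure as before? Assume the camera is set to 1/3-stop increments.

1/500s

Scene light: 2/3 stop brighter.
Aperture: f/3.5 → f/3.2 → f/2.8 → f/2.5 → f/2.2 — 1 1/3 stops wider (brighter).
ISO: 250 → 320 → 400 → 500 → 640 → 800 → 1000 → 1250 — 2 1/3 stops higher (brighter).
Net so far: 4 1/3 stops brighter. Shutter speed: 1/25 → 1/30 → 1/40 → 1/50 → 1/60 → 1/80 → 1/100 → 1/125 → 1/160 → 1/200 → 1/250 → 1/320 → 1/400 → 1/500.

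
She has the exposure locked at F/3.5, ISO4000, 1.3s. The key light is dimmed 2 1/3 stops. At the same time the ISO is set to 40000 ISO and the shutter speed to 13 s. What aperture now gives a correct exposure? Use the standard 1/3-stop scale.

Scene light: 2 1/3 stops darker.
ISO: 4000 → 5000 → 6400 → 8000 → 10000 → 12800 → 16000 → 20000 → 25600 → 32000 → 40000 — 3 1/3 stops higher (brighter).
Shutter speed: 1.3 → 1.6 → 2 → 2.5 → 3.2 → 4 → 5 → 6 → 8 → 10 → 13 — 3 1/3 stops longer (brighter).
Net so far: 4 1/3 stops brighter. Aperture: f/3.5 → f/4 → f/4.5 → f/5 → f/5.6 → f/6.3 → f/7.1 → f/8 → f/9 → f/10 → f/11 → f/13 → f/14 → f/16.

f/16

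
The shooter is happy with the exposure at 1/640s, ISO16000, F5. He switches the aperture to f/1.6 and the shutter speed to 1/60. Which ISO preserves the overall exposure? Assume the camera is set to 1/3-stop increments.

ISO 160

Aperture: f/5 → f/4.5 → f/4 → f/3.5 → f/3.2 → f/2.8 → f/2.5 → f/2.2 → f/2 → f/1.8 → f/1.6 — 3 1/3 stops larger aperture (brighter).
Shutter speed: 1/640 → 1/500 → 1/400 → 1/320 → 1/250 → 1/200 → 1/160 → 1/125 → 1/100 → 1/80 → 1/60 — 3 1/3 stops slower (brighter).
Net change so far: 6 2/3 stops brighter. Offset with the ISO: 16000 → 12800 → 10000 → 8000 → 6400 → 5000 → 4000 → 3200 → 2500 → 2000 → 1600 → 1250 → 1000 → 800 → 640 → 500 → 400 → 320 → 250 → 200 → 160.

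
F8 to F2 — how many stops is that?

f/8 → f/5.6 → f/4 → f/2.8 → f/2 — count the steps: 4 stops.

4 stops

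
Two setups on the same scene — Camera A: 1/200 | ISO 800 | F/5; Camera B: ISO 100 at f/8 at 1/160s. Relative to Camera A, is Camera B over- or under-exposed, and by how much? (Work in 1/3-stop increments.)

Aperture: f/5 → f/5.6 → f/6.3 → f/7.1 → f/8 — 1 1/3 stops stopped down (darker).
Shutter speed: 1/200 → 1/160 — 1/3 stop slower (brighter).
ISO: 800 → 640 → 500 → 400 → 320 → 250 → 200 → 160 → 125 → 100 — 3 stops lower (darker).
Net: −1 1/3 +1/3 −3 = −4 stops.

4 stops darker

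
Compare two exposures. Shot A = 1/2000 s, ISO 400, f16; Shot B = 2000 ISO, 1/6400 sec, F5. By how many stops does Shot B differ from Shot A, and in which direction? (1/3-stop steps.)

Aperture: f/16 → f/14 → f/13 → f/11 → f/10 → f/9 → f/8 → f/7.1 → f/6.3 → f/5.6 → f/5 — 3 1/3 stops larger aperture (brighter).
Shutter speed: 1/2000 → 1/2500 → 1/3200 → 1/4000 → 1/5000 → 1/6400 — 1 2/3 stops faster (darker).
ISO: 400 → 500 → 640 → 800 → 1000 → 1250 → 1600 → 2000 — 2 1/3 stops higher (brighter).
Net: +3 1/3 −1 2/3 +2 1/3 = +4 stops.

4 stops brighter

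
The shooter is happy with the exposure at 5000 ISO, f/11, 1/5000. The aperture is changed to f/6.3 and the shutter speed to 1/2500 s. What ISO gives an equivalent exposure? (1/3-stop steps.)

Aperture: f/11 → f/10 → f/9 → f/8 → f/7.1 → f/6.3 — 1 2/3 stops larger aperture (brighter).
Shutter speed: 1/5000 → 1/4000 → 1/3200 → 1/2500 — 1 stop longer (brighter).
Net change so far: 2 2/3 stops brighter. Offset with the ISO: 5000 → 4000 → 3200 → 2500 → 2000 → 1600 → 1250 → 1000 → 800.

ISO 800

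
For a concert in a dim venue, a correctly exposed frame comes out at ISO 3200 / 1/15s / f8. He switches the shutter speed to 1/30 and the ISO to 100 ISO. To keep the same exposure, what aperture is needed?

Shutter speed: 1/15 → 1/30 — 1 stop faster (darker).
ISO: 3200 → 1600 → 800 → 400 → 200 → 100 — 5 stops dropped (darker).
Net change so far: 6 stops darker. Offset with the aperture: f/8 → f/5.6 → f/4 → f/2.8 → f/2 → f/1.4 → f/1.0.

f/1.0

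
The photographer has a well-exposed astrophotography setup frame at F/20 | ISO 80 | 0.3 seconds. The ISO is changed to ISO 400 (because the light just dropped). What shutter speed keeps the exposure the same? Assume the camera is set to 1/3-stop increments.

1/15s

ISO: 80 → 100 → 125 → 160 → 200 → 250 → 320 → 400 — 2 1/3 stops raised (brighter).
Need 2 1/3 stops darker from the shutter speed: 0.3 → 1/4 → 1/5 → 1/6 → 1/8 → 1/10 → 1/13 → 1/15.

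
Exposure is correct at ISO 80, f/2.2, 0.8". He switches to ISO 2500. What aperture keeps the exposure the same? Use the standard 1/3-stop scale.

ISO: 80 → 100 → 125 → 160 → 200 → 250 → 320 → 400 → 500 → 640 → 800 → 1000 → 1250 → 1600 → 2000 → 2500 — 5 stops higher (brighter).
Need 5 stops darker from the aperture: f/2.2 → f/2.5 → f/2.8 → f/3.2 → f/3.5 → f/4 → f/4.5 → f/5 → f/5.6 → f/6.3 → f/7.1 → f/8 → f/9 → f/10 → f/11 → f/13.

f/13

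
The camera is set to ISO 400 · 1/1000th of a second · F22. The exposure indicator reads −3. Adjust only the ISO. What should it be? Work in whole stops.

ISO 3200

Underexposed by 3 stops → need 3 stops brighter.
ISO: 400 → 800 → 1600 → 3200.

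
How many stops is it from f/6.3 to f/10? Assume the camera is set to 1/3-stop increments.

1 1/3 stops

f/6.3 → f/7.1 → f/8 → f/9 → f/10 — count the steps: 4 third-stops = 1 1/3 stops.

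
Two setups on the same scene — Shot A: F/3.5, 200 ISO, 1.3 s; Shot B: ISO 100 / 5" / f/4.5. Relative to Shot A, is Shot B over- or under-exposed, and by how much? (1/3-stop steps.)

1/3 stop brighter

Aperture: f/3.5 → f/4 → f/4.5 — 2/3 stop narrower (darker).
Shutter speed: 1.3 → 1.6 → 2 → 2.5 → 3.2 → 4 → 5 — 2 stops slower (brighter).
ISO: 200 → 160 → 125 → 100 — 1 stop dropped (darker).
Net: −2/3 +2 −1 = +1/3 stops.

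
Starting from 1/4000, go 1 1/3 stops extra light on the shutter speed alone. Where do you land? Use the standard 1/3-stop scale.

1/1600s

Shutter speed: 1/4000 → 1/3200 → 1/2500 → 1/2000 → 1/1600 — 1 1/3 stops longer (brighter).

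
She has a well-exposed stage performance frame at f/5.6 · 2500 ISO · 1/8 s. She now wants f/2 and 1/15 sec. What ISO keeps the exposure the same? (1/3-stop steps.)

ISO 640

Aperture: f/5.6 → f/5 → f/4.5 → f/4 → f/3.5 → f/3.2 → f/2.8 → f/2.5 → f/2.2 → f/2 — 3 stops opened up (brighter).
Shutter speed: 1/8 → 1/10 → 1/13 → 1/15 — 1 stop shorter (darker).
Net change so far: 2 stops brighter. Offset with the ISO: 2500 → 2000 → 1600 → 1250 → 1000 → 800 → 640.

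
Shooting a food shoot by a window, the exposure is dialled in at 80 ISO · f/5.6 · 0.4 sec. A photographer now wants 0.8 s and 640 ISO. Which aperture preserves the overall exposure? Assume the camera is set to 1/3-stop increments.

f/22

Shutter speed: 0.4 → 0.5 → 0.6 → 0.8 — 1 stop slower (brighter).
ISO: 80 → 100 → 125 → 160 → 200 → 250 → 320 → 400 → 500 → 640 — 3 stops higher (brighter).
Net change so far: 4 stops brighter. Offset with the aperture: f/5.6 → f/6.3 → f/7.1 → f/8 → f/9 → f/10 → f/11 → f/13 → f/14 → f/16 → f/18 → f/20 → f/22.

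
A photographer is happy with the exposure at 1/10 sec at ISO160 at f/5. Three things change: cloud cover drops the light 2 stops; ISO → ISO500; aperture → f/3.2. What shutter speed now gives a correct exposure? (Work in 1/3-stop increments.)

Scene light: 2 stops darker.
ISO: 160 → 200 → 250 → 320 → 400 → 500 — 1 2/3 stops raised (brighter).
Aperture: f/5 → f/4.5 → f/4 → f/3.5 → f/3.2 — 1 1/3 stops wider (brighter).
Net so far: 1 stop brighter. Shutter speed: 1/10 → 1/13 → 1/15 → 1/20.

1/20s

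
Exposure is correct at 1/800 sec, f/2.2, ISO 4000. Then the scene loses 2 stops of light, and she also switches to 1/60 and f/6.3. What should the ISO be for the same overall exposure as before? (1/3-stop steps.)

Scene light: 2 stops darker.
Shutter speed: 1/800 → 1/640 → 1/500 → 1/400 → 1/320 → 1/250 → 1/200 → 1/160 → 1/125 → 1/100 → 1/80 → 1/60 — 3 2/3 stops longer (brighter).
Aperture: f/2.2 → f/2.5 → f/2.8 → f/3.2 → f/3.5 → f/4 → f/4.5 → f/5 → f/5.6 → f/6.3 — 3 stops stopped down (darker).
Net so far: 1 1/3 stops darker. ISO: 4000 → 5000 → 6400 → 8000 → 10000.

ISO 10000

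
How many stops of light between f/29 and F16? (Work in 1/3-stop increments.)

1 2/3 stops

f/29 → f/25 → f/22 → f/20 → f/18 → f/16 — count the steps: 5 third-stops = 1 2/3 stops.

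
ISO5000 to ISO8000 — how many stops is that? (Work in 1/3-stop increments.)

5000 → 6400 → 8000 — count the steps: 2 third-stops = 2/3 stop.

2/3 stop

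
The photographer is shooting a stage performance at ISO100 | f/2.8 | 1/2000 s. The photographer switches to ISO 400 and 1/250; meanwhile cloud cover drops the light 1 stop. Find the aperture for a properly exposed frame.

Scene light: 1 stop darker.
ISO: 100 → 200 → 400 — 2 stops higher (brighter).
Shutter speed: 1/2000 → 1/1000 → 1/500 → 1/250 — 3 stops slower (brighter).
Net so far: 4 stops brighter. Aperture: f/2.8 → f/4 → f/5.6 → f/8 → f/11.

f/11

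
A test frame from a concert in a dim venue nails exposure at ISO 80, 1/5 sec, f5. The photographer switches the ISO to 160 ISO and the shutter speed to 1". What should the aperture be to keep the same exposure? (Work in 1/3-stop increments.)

ISO: 80 → 100 → 125 → 160 — 1 stop raised (brighter).
Shutter speed: 1/5 → 1/4 → 0.3 → 0.4 → 0.5 → 0.6 → 0.8 → 1 — 2 1/3 stops longer (brighter).
Net change so far: 3 1/3 stops brighter. Offset with the aperture: f/5 → f/5.6 → f/6.3 → f/7.1 → f/8 → f/9 → f/10 → f/11 → f/13 → f/14 → f/16.

f/16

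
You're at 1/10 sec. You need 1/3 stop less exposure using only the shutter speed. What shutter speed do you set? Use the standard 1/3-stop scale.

1/13s

Shutter speed: 1/10 → 1/13 — 1/3 stop shorter (darker).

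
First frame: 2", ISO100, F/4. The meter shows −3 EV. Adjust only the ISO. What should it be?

ISO 800

Underexposed by 3 stops → need 3 stops brighter.
ISO: 100 → 200 → 400 → 800.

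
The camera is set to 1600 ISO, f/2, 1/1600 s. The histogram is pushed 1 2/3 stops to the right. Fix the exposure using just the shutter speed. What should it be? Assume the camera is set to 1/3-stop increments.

1/5000s

Overexposed by 1 2/3 stops → need 1 2/3 stops darker.
Shutter speed: 1/1600 → 1/2000 → 1/2500 → 1/3200 → 1/4000 → 1/5000.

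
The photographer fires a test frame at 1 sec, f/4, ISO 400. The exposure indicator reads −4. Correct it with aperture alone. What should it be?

Underexposed by 4 stops → need 4 stops brighter.
Aperture: f/4 → f/2.8 → f/2 → f/1.4 → f/1.0.

f/1.0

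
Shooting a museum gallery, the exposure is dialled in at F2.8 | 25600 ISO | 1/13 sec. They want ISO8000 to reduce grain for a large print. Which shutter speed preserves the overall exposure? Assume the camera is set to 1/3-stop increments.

ISO: 25600 → 20000 → 16000 → 12800 → 10000 → 8000 — 1 2/3 stops lower (darker).
Need 1 2/3 stops brighter from the shutter speed: 1/13 → 1/10 → 1/8 → 1/6 → 1/5 → 1/4.

1/4s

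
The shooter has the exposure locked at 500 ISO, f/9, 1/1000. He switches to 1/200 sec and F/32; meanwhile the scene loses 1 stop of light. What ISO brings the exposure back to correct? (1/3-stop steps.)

ISO 2500

Scene light: 1 stop darker.
Shutter speed: 1/1000 → 1/800 → 1/640 → 1/500 → 1/400 → 1/320 → 1/250 → 1/200 — 2 1/3 stops slower (brighter).
Aperture: f/9 → f/10 → f/11 → f/13 → f/14 → f/16 → f/18 → f/20 → f/22 → f/25 → f/29 → f/32 — 3 2/3 stops narrower (darker).
Net so far: 2 1/3 stops darker. ISO: 500 → 640 → 800 → 1000 → 1250 → 1600 → 2000 → 2500.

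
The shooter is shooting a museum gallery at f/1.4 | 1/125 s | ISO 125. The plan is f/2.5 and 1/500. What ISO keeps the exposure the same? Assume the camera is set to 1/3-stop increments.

Aperture: f/1.4 → f/1.6 → f/1.8 → f/2 → f/2.2 → f/2.5 — 1 2/3 stops stopped down (darker).
Shutter speed: 1/125 → 1/160 → 1/200 → 1/250 → 1/320 → 1/400 → 1/500 — 2 stops faster (darker).
Net change so far: 3 2/3 stops darker. Offset with the ISO: 125 → 160 → 200 → 250 → 320 → 400 → 500 → 640 → 800 → 1000 → 1250 → 1600.

ISO 1600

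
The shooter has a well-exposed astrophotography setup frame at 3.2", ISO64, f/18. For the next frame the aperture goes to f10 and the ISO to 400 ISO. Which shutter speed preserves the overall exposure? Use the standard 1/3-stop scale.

1/6s

Aperture: f/18 → f/16 → f/14 → f/13 → f/11 → f/10 — 1 2/3 stops larger aperture (brighter).
ISO: 64 → 80 → 100 → 125 → 160 → 200 → 250 → 320 → 400 — 2 2/3 stops raised (brighter).
Net change so far: 4 1/3 stops brighter. Offset with the shutter speed: 3.2 → 2.5 → 2 → 1.6 → 1.3 → 1 → 0.8 → 0.6 → 0.5 → 0.4 → 0.3 → 1/4 → 1/5 → 1/6.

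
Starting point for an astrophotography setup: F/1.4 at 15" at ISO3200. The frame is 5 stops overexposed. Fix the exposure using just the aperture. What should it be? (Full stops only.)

f/8

Overexposed by 5 stops → need 5 stops darker.
Aperture: f/1.4 → f/2 → f/2.8 → f/4 → f/5.6 → f/8.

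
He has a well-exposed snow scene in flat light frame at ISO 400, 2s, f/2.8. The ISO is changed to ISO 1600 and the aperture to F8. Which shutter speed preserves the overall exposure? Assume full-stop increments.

4 s

ISO: 400 → 800 → 1600 — 2 stops higher (brighter).
Aperture: f/2.8 → f/4 → f/5.6 → f/8 — 3 stops narrower (darker).
Net change so far: 1 stop darker. Offset with the shutter speed: 2 → 4.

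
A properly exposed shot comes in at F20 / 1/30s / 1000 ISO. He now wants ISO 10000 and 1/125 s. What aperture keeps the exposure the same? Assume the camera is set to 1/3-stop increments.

f/32

ISO: 1000 → 1250 → 1600 → 2000 → 2500 → 3200 → 4000 → 5000 → 6400 → 8000 → 10000 — 3 1/3 stops higher (brighter).
Shutter speed: 1/30 → 1/40 → 1/50 → 1/60 → 1/80 → 1/100 → 1/125 — 2 stops faster (darker).
Net change so far: 1 1/3 stops brighter. Offset with the aperture: f/20 → f/22 → f/25 → f/29 → f/32.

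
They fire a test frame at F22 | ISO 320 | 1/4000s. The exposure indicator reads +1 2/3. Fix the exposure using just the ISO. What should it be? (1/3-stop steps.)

ISO 100

Overexposed by 1 2/3 stops → need 1 2/3 stops darker.
ISO: 320 → 250 → 200 → 160 → 125 → 100.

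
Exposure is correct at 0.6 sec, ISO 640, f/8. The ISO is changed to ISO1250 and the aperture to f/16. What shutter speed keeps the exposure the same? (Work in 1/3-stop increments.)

ISO: 640 → 800 → 1000 → 1250 — 1 stop higher (brighter).
Aperture: f/8 → f/9 → f/10 → f/11 → f/13 → f/14 → f/16 — 2 stops narrower (darker).
Net change so far: 1 stop darker. Offset with the shutter speed: 0.6 → 0.8 → 1 → 1.3.

1.3 s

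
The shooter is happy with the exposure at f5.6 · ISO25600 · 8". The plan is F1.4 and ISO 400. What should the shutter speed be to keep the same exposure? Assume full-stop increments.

Aperture: f/5.6 → f/4 → f/2.8 → f/2 → f/1.4 — 4 stops opened up (brighter).
ISO: 25600 → 12800 → 6400 → 3200 → 1600 → 800 → 400 — 6 stops dropped (darker).
Net change so far: 2 stops darker. Offset with the shutter speed: 8 → 15 → 30.

30 s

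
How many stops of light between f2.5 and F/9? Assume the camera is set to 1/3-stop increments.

3 2/3 stops

f/2.5 → f/2.8 → f/3.2 → f/3.5 → f/4 → f/4.5 → f/5 → f/5.6 → f/6.3 → f/7.1 → f/8 → f/9 — count the steps: 11 third-stops = 3 2/3 stops.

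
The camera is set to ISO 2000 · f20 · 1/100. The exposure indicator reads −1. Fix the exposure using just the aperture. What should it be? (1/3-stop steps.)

f/14

Underexposed by 1 stop → need 1 stop brighter.
Aperture: f/20 → f/18 → f/16 → f/14.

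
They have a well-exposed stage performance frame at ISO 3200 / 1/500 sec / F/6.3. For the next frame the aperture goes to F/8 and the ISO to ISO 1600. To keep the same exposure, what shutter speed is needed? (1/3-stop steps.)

1/160s

Aperture: f/6.3 → f/7.1 → f/8 — 2/3 stop stopped down (darker).
ISO: 3200 → 2500 → 2000 → 1600 — 1 stop dropped (darker).
Net change so far: 1 2/3 stops darker. Offset with the shutter speed: 1/500 → 1/400 → 1/320 → 1/250 → 1/200 → 1/160.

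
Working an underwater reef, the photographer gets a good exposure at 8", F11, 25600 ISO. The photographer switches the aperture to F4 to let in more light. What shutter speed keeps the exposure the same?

Aperture: f/11 → f/8 → f/5.6 → f/4 — 3 stops larger aperture (brighter).
Need 3 stops darker from the shutter speed: 8 → 4 → 2 → 1.

1 s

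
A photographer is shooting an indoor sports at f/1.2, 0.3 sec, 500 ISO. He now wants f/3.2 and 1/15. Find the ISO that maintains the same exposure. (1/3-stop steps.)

ISO 16000

Aperture: f/1.2 → f/1.4 → f/1.6 → f/1.8 → f/2 → f/2.2 → f/2.5 → f/2.8 → f/3.2 — 2 2/3 stops narrower (darker).
Shutter speed: 0.3 → 1/4 → 1/5 → 1/6 → 1/8 → 1/10 → 1/13 → 1/15 — 2 1/3 stops shorter (darker).
Net change so far: 5 stops darker. Offset with the ISO: 500 → 640 → 800 → 1000 → 1250 → 1600 → 2000 → 2500 → 3200 → 4000 → 5000 → 6400 → 8000 → 10000 → 12800 → 16000.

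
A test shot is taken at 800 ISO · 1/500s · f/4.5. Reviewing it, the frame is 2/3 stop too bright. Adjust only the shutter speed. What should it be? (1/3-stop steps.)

Overexposed by 2/3 stop → need 2/3 stop darker.
Shutter speed: 1/500 → 1/640 → 1/800.

1/800s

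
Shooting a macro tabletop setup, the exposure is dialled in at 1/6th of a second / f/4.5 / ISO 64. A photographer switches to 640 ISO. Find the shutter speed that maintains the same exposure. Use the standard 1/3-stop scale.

ISO: 64 → 80 → 100 → 125 → 160 → 200 → 250 → 320 → 400 → 500 → 640 — 3 1/3 stops raised (brighter).
Need 3 1/3 stops darker from the shutter speed: 1/6 → 1/8 → 1/10 → 1/13 → 1/15 → 1/20 → 1/25 → 1/30 → 1/40 → 1/50 → 1/60.

1/60s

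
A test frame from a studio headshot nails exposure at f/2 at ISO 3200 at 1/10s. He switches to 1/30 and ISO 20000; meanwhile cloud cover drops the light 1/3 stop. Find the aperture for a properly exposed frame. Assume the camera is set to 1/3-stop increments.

Scene light: 1/3 stop darker.
Shutter speed: 1/10 → 1/13 → 1/15 → 1/20 → 1/25 → 1/30 — 1 2/3 stops faster (darker).
ISO: 3200 → 4000 → 5000 → 6400 → 8000 → 10000 → 12800 → 16000 → 20000 — 2 2/3 stops raised (brighter).
Net so far: 2/3 stop brighter. Aperture: f/2 → f/2.2 → f/2.5.

f/2.5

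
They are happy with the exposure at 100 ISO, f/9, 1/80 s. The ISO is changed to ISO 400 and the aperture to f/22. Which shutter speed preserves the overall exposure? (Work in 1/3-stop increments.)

1/50s

ISO: 100 → 125 → 160 → 200 → 250 → 320 → 400 — 2 stops raised (brighter).
Aperture: f/9 → f/10 → f/11 → f/13 → f/14 → f/16 → f/18 → f/20 → f/22 — 2 2/3 stops smaller aperture (darker).
Net change so far: 2/3 stop darker. Offset with the shutter speed: 1/80 → 1/60 → 1/50.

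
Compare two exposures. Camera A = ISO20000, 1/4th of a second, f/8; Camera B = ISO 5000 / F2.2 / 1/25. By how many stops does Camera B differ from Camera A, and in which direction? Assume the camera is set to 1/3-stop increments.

1 stop darker

Aperture: f/8 → f/7.1 → f/6.3 → f/5.6 → f/5 → f/4.5 → f/4 → f/3.5 → f/3.2 → f/2.8 → f/2.5 → f/2.2 — 3 2/3 stops wider (brighter).
Shutter speed: 1/4 → 1/5 → 1/6 → 1/8 → 1/10 → 1/13 → 1/15 → 1/20 → 1/25 — 2 2/3 stops shorter (darker).
ISO: 20000 → 16000 → 12800 → 10000 → 8000 → 6400 → 5000 — 2 stops dropped (darker).
Net: +3 2/3 −2 2/3 −2 = −1 stop.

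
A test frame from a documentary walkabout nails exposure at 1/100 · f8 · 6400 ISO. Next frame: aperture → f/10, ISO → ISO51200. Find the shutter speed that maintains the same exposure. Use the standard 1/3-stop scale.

1/500s

Aperture: f/8 → f/9 → f/10 — 2/3 stop smaller aperture (darker).
ISO: 6400 → 8000 → 10000 → 12800 → 16000 → 20000 → 25600 → 32000 → 40000 → 51200 — 3 stops raised (brighter).
Net change so far: 2 1/3 stops brighter. Offset with the shutter speed: 1/100 → 1/125 → 1/160 → 1/200 → 1/250 → 1/320 → 1/400 → 1/500.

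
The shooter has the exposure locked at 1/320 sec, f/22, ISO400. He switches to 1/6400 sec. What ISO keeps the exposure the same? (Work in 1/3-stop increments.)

Shutter speed: 1/320 → 1/400 → 1/500 → 1/640 → 1/800 → 1/1000 → 1/1250 → 1/1600 → 1/2000 → 1/2500 → 1/3200 → 1/4000 → 1/5000 → 1/6400 — 4 1/3 stops faster (darker).
Need 4 1/3 stops brighter from the ISO: 400 → 500 → 640 → 800 → 1000 → 1250 → 1600 → 2000 → 2500 → 3200 → 4000 → 5000 → 6400 → 8000.

ISO 8000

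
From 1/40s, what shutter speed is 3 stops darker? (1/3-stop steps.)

1/320s

Shutter speed: 1/40 → 1/50 → 1/60 → 1/80 → 1/100 → 1/125 → 1/160 → 1/200 → 1/250 → 1/320 — 3 stops faster (darker).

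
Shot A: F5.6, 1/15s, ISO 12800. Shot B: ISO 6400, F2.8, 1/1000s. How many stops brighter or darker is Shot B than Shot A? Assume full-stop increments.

Aperture: f/5.6 → f/4 → f/2.8 — 2 stops wider (brighter).
Shutter speed: 1/15 → 1/30 → 1/60 → 1/125 → 1/250 → 1/500 → 1/1000 — 6 stops shorter (darker).
ISO: 12800 → 6400 — 1 stop dropped (darker).
Net: +2 −6 −1 = −5 stops.

5 stops darker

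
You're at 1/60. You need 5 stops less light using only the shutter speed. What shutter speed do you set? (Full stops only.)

1/2000s

Shutter speed: 1/60 → 1/125 → 1/250 → 1/500 → 1/1000 → 1/2000 — 5 stops shorter (darker).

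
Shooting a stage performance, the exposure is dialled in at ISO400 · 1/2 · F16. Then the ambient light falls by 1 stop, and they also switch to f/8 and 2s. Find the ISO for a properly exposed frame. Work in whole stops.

ISO 50

Scene light: 1 stop darker.
Aperture: f/16 → f/11 → f/8 — 2 stops opened up (brighter).
Shutter speed: 1/2 → 1 → 2 — 2 stops slower (brighter).
Net so far: 3 stops brighter. ISO: 400 → 200 → 100 → 50.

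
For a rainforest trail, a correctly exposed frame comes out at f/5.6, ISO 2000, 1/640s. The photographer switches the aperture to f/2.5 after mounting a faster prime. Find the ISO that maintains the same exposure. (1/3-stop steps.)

ISO 400

Aperture: f/5.6 → f/5 → f/4.5 → f/4 → f/3.5 → f/3.2 → f/2.8 → f/2.5 — 2 1/3 stops opened up (brighter).
Need 2 1/3 stops darker from the ISO: 2000 → 1600 → 1250 → 1000 → 800 → 640 → 500 → 400.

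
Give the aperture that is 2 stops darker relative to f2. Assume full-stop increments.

f/4

Aperture: f/2 → f/2.8 → f/4 — 2 stops stopped down (darker).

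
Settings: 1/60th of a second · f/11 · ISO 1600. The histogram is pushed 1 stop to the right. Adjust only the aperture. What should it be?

Overexposed by 1 stop → need 1 stop darker.
Aperture: f/11 → f/16.

f/16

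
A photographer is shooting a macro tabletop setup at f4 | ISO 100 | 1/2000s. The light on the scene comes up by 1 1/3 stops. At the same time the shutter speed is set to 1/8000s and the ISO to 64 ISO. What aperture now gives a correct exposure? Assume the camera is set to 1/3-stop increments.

f/2.5

Scene light: 1 1/3 stops brighter.
Shutter speed: 1/2000 → 1/2500 → 1/3200 → 1/4000 → 1/5000 → 1/6400 → 1/8000 — 2 stops shorter (darker).
ISO: 100 → 80 → 64 — 2/3 stop lower (darker).
Net so far: 1 1/3 stops darker. Aperture: f/4 → f/3.5 → f/3.2 → f/2.8 → f/2.5.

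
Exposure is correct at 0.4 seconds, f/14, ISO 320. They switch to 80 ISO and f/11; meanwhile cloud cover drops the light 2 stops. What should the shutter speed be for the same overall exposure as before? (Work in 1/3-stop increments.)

Scene light: 2 stops darker.
ISO: 320 → 250 → 200 → 160 → 125 → 100 → 80 — 2 stops lower (darker).
Aperture: f/14 → f/13 → f/11 — 2/3 stop larger aperture (brighter).
Net so far: 3 1/3 stops darker. Shutter speed: 0.4 → 0.5 → 0.6 → 0.8 → 1 → 1.3 → 1.6 → 2 → 2.5 → 3.2 → 4.

4 s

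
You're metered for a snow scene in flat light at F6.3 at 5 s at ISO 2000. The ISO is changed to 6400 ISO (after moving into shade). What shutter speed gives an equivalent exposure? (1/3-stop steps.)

1.6 s

ISO: 2000 → 2500 → 3200 → 4000 → 5000 → 6400 — 1 2/3 stops raised (brighter).
Need 1 2/3 stops darker from the shutter speed: 5 → 4 → 3.2 → 2.5 → 2 → 1.6.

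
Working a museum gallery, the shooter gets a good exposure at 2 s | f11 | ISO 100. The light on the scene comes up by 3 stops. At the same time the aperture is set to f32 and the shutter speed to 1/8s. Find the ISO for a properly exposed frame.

ISO 1600

Scene light: 3 stops brighter.
Aperture: f/11 → f/16 → f/22 → f/32 — 3 stops narrower (darker).
Shutter speed: 2 → 1 → 1/2 → 1/4 → 1/8 — 4 stops shorter (darker).
Net so far: 4 stops darker. ISO: 100 → 200 → 400 → 800 → 1600.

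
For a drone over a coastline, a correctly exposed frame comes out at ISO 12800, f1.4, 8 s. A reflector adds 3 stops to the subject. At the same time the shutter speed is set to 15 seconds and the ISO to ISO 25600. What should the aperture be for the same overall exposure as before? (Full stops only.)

Scene light: 3 stops brighter.
Shutter speed: 8 → 15 — 1 stop longer (brighter).
ISO: 12800 → 25600 — 1 stop raised (brighter).
Net so far: 5 stops brighter. Aperture: f/1.4 → f/2 → f/2.8 → f/4 → f/5.6 → f/8.

f/8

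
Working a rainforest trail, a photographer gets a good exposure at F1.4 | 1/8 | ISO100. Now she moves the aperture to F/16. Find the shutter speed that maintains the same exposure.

Aperture: f/1.4 → f/2 → f/2.8 → f/4 → f/5.6 → f/8 → f/11 → f/16 — 7 stops stopped down (darker).
Need 7 stops brighter from the shutter speed: 1/8 → 1/4 → 1/2 → 1 → 2 → 4 → 8 → 15.

15 s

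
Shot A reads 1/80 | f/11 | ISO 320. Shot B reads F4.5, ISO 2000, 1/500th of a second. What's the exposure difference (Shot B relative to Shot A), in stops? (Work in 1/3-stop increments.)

Aperture: f/11 → f/10 → f/9 → f/8 → f/7.1 → f/6.3 → f/5.6 → f/5 → f/4.5 — 2 2/3 stops wider (brighter).
Shutter speed: 1/80 → 1/100 → 1/125 → 1/160 → 1/200 → 1/250 → 1/320 → 1/400 → 1/500 — 2 2/3 stops shorter (darker).
ISO: 320 → 400 → 500 → 640 → 800 → 1000 → 1250 → 1600 → 2000 — 2 2/3 stops raised (brighter).
Net: +2 2/3 −2 2/3 +2 2/3 = +2 2/3 stops.

2 2/3 stops brighter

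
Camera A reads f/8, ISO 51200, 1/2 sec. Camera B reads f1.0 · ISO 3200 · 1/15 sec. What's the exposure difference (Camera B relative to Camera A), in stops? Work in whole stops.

Aperture: f/8 → f/5.6 → f/4 → f/2.8 → f/2 → f/1.4 → f/1.0 — 6 stops wider (brighter).
Shutter speed: 1/2 → 1/4 → 1/8 → 1/15 — 3 stops faster (darker).
ISO: 51200 → 25600 → 12800 → 6400 → 3200 — 4 stops dropped (darker).
Net: +6 −3 −4 = −1 stop.

1 stop darker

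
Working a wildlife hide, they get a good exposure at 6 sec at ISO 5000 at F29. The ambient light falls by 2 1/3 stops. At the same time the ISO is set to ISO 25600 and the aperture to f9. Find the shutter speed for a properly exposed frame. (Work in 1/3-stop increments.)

Scene light: 2 1/3 stops darker.
ISO: 5000 → 6400 → 8000 → 10000 → 12800 → 16000 → 20000 → 25600 — 2 1/3 stops raised (brighter).
Aperture: f/29 → f/25 → f/22 → f/20 → f/18 → f/16 → f/14 → f/13 → f/11 → f/10 → f/9 — 3 1/3 stops opened up (brighter).
Net so far: 3 1/3 stops brighter. Shutter speed: 6 → 5 → 4 → 3.2 → 2.5 → 2 → 1.6 → 1.3 → 1 → 0.8 → 0.6.

0.6 s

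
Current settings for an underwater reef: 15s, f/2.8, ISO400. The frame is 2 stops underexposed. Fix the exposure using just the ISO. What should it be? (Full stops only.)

ISO 1600

Underexposed by 2 stops → need 2 stops brighter.
ISO: 400 → 800 → 1600.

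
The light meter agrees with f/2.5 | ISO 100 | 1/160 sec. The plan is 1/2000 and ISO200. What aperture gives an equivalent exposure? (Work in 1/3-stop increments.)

Shutter speed: 1/160 → 1/200 → 1/250 → 1/320 → 1/400 → 1/500 → 1/640 → 1/800 → 1/1000 → 1/1250 → 1/1600 → 1/2000 — 3 2/3 stops faster (darker).
ISO: 100 → 125 → 160 → 200 — 1 stop higher (brighter).
Net change so far: 2 2/3 stops darker. Offset with the aperture: f/2.5 → f/2.2 → f/2 → f/1.8 → f/1.6 → f/1.4 → f/1.2 → f/1.1 → f/1.0.

f/1.0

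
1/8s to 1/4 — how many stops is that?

1/8 → 1/4 — count the steps: 1 stop.

1 stop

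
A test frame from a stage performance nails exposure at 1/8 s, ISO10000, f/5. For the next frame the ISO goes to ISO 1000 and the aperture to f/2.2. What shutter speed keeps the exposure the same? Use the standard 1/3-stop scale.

1/4s

ISO: 10000 → 8000 → 6400 → 5000 → 4000 → 3200 → 2500 → 2000 → 1600 → 1250 → 1000 — 3 1/3 stops dropped (darker).
Aperture: f/5 → f/4.5 → f/4 → f/3.5 → f/3.2 → f/2.8 → f/2.5 → f/2.2 — 2 1/3 stops opened up (brighter).
Net change so far: 1 stop darker. Offset with the shutter speed: 1/8 → 1/6 → 1/5 → 1/4.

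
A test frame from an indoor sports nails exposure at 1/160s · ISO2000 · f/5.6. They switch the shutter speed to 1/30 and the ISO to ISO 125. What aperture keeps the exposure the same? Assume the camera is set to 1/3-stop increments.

f/3.2

Shutter speed: 1/160 → 1/125 → 1/100 → 1/80 → 1/60 → 1/50 → 1/40 → 1/30 — 2 1/3 stops slower (brighter).
ISO: 2000 → 1600 → 1250 → 1000 → 800 → 640 → 500 → 400 → 320 → 250 → 200 → 160 → 125 — 4 stops dropped (darker).
Net change so far: 1 2/3 stops darker. Offset with the aperture: f/5.6 → f/5 → f/4.5 → f/4 → f/3.5 → f/3.2.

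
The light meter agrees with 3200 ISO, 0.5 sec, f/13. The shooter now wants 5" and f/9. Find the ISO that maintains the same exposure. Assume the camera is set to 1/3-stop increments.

Shutter speed: 0.5 → 0.6 → 0.8 → 1 → 1.3 → 1.6 → 2 → 2.5 → 3.2 → 4 → 5 — 3 1/3 stops slower (brighter).
Aperture: f/13 → f/11 → f/10 → f/9 — 1 stop wider (brighter).
Net change so far: 4 1/3 stops brighter. Offset with the ISO: 3200 → 2500 → 2000 → 1600 → 1250 → 1000 → 800 → 640 → 500 → 400 → 320 → 250 → 200 → 160.

ISO 160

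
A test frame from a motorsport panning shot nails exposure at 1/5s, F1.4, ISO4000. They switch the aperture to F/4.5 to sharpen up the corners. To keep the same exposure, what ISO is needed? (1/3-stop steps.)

ISO 40000

Aperture: f/1.4 → f/1.6 → f/1.8 → f/2 → f/2.2 → f/2.5 → f/2.8 → f/3.2 → f/3.5 → f/4 → f/4.5 — 3 1/3 stops stopped down (darker).
Need 3 1/3 stops brighter from the ISO: 4000 → 5000 → 6400 → 8000 → 10000 → 12800 → 16000 → 20000 → 25600 → 32000 → 40000.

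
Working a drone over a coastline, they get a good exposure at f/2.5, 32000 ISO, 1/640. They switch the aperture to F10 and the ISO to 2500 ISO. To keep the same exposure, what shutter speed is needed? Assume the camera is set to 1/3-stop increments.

0.3 s

Aperture: f/2.5 → f/2.8 → f/3.2 → f/3.5 → f/4 → f/4.5 → f/5 → f/5.6 → f/6.3 → f/7.1 → f/8 → f/9 → f/10 — 4 stops narrower (darker).
ISO: 32000 → 25600 → 20000 → 16000 → 12800 → 10000 → 8000 → 6400 → 5000 → 4000 → 3200 → 2500 — 3 2/3 stops lower (darker).
Net change so far: 7 2/3 stops darker. Offset with the shutter speed: 1/640 → 1/500 → 1/400 → 1/320 → 1/250 → 1/200 → 1/160 → 1/125 → 1/100 → 1/80 → 1/60 → 1/50 → 1/40 → 1/30 → 1/25 → 1/20 → 1/15 → 1/13 → 1/10 → 1/8 → 1/6 → 1/5 → 1/4 → 0.3.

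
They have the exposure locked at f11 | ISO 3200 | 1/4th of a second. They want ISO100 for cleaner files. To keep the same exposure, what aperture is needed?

ISO: 3200 → 1600 → 800 → 400 → 200 → 100 — 5 stops lower (darker).
Need 5 stops brighter from the aperture: f/11 → f/8 → f/5.6 → f/4 → f/2.8 → f/2.

f/2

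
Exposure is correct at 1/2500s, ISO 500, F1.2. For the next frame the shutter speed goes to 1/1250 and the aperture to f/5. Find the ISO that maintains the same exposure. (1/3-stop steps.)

ISO 4000

Shutter speed: 1/2500 → 1/2000 → 1/1600 → 1/1250 — 1 stop longer (brighter).
Aperture: f/1.2 → f/1.4 → f/1.6 → f/1.8 → f/2 → f/2.2 → f/2.5 → f/2.8 → f/3.2 → f/3.5 → f/4 → f/4.5 → f/5 — 4 stops narrower (darker).
Net change so far: 3 stops darker. Offset with the ISO: 500 → 640 → 800 → 1000 → 1250 → 1600 → 2000 → 2500 → 3200 → 4000.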